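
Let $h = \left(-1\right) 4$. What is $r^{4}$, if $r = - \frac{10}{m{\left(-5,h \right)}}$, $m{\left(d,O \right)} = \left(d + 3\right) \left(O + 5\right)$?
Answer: $625$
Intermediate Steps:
$h = -4$
$m{\left(d,O \right)} = \left(3 + d\right) \left(5 + O\right)$
$r = 5$ ($r = - \frac{10}{15 + 3 \left(-4\right) + 5 \left(-5\right) - -20} = - \frac{10}{15 - 12 - 25 + 20} = - \frac{10}{-2} = \left(-10\right) \left(- \frac{1}{2}\right) = 5$)
$r^{4} = 5^{4} = 625$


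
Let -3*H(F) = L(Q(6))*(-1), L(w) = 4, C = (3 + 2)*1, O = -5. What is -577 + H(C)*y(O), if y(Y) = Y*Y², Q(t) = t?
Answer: -2231/3 ≈ -743.67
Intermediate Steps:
C = 5 (C = 5*1 = 5)
H(F) = 4/3 (H(F) = -4*(-1)/3 = -⅓*(-4) = 4/3)
y(Y) = Y³
-577 + H(C)*y(O) = -577 + (4/3)*(-5)³ = -577 + (4/3)*(-125) = -577 - 500/3 = -2231/3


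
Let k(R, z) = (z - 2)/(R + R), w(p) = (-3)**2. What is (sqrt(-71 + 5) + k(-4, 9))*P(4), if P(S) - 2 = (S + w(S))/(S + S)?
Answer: -203/64 + 29*I*sqrt(66)/8 ≈ -3.1719 + 29.45*I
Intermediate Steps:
w(p) = 9
k(R, z) = (-2 + z)/(2*R) (k(R, z) = (-2 + z)/((2*R)) = (-2 + z)*(1/(2*R)) = (-2 + z)/(2*R))
P(S) = 2 + (9 + S)/(2*S) (P(S) = 2 + (S + 9)/(S + S) = 2 + (9 + S)/((2*S)) = 2 + (9 + S)*(1/(2*S)) = 2 + (9 + S)/(2*S))
(sqrt(-71 + 5) + k(-4, 9))*P(4) = (sqrt(-71 + 5) + (1/2)*(-2 + 9)/(-4))*((1/2)*(9 + 5*4)/4) = (sqrt(-66) + (1/2)*(-1/4)*7)*((1/2)*(1/4)*(9 + 20)) = (I*sqrt(66) - 7/8)*((1/2)*(1/4)*29) = (-7/8 + I*sqrt(66))*(29/8) = -203/64 + 29*I*sqrt(66)/8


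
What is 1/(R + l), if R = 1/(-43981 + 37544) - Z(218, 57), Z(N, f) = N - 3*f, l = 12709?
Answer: 6437/81505293 ≈ 7.8977e-5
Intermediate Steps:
R = -302540/6437 (R = 1/(-43981 + 37544) - (218 - 3*57) = 1/(-6437) - (218 - 171) = -1/6437 - 1*47 = -1/6437 - 47 = -302540/6437 ≈ -47.000)
1/(R + l) = 1/(-302540/6437 + 12709) = 1/(81505293/6437) = 6437/81505293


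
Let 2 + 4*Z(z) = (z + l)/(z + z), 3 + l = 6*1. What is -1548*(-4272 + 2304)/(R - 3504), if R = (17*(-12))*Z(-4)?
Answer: -8123904/9089 ≈ -893.82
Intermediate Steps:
l = 3 (l = -3 + 6*1 = -3 + 6 = 3)
Z(z) = -½ + (3 + z)/(8*z) (Z(z) = -½ + ((z + 3)/(z + z))/4 = -½ + ((3 + z)/((2*z)))/4 = -½ + ((3 + z)*(1/(2*z)))/4 = -½ + ((3 + z)/(2*z))/4 = -½ + (3 + z)/(8*z))
R = 765/8 (R = (17*(-12))*((3/8)*(1 - 1*(-4))/(-4)) = -153*(-1)*(1 + 4)/(2*4) = -153*(-1)*5/(2*4) = -204*(-15/32) = 765/8 ≈ 95.625)
-1548*(-4272 + 2304)/(R - 3504) = -1548*(-4272 + 2304)/(765/8 - 3504) = -1548/((-27267/8/(-1968))) = -1548/((-27267/8*(-1/1968))) = -1548/9089/5248 = -1548*5248/9089 = -8123904/9089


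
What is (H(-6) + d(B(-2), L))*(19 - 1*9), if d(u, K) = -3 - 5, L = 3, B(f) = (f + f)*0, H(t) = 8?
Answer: 0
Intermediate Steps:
B(f) = 0 (B(f) = (2*f)*0 = 0)
d(u, K) = -8
(H(-6) + d(B(-2), L))*(19 - 1*9) = (8 - 8)*(19 - 1*9) = 0*(19 - 9) = 0*10 = 0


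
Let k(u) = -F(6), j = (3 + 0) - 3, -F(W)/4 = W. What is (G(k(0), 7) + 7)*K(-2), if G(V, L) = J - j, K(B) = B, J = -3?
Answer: -8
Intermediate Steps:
F(W) = -4*W
j = 0 (j = 3 - 3 = 0)
k(u) = 24 (k(u) = -(-4)*6 = -1*(-24) = 24)
G(V, L) = -3 (G(V, L) = -3 - 1*0 = -3 + 0 = -3)
(G(k(0), 7) + 7)*K(-2) = (-3 + 7)*(-2) = 4*(-2) = -8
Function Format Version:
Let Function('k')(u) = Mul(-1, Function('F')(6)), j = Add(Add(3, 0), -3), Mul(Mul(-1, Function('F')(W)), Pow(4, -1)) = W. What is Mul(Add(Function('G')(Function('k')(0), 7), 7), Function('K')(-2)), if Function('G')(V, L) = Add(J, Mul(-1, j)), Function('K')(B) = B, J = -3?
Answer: -8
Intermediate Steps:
Function('F')(W) = Mul(-4, W)
j = 0 (j = Add(3, -3) = 0)
Function('k')(u) = 24 (Function('k')(u) = Mul(-1, Mul(-4, 6)) = Mul(-1, -24) = 24)
Function('G')(V, L) = -3 (Function('G')(V, L) = Add(-3, Mul(-1, 0)) = Add(-3, 0) = -3)
Mul(Add(Function('G')(Function('k')(0), 7), 7), Function('K')(-2)) = Mul(Add(-3, 7), -2) = Mul(4, -2) = -8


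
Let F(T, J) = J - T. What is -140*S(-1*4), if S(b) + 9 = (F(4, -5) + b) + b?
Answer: 3640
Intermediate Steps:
S(b) = -18 + 2*b (S(b) = -9 + (((-5 - 1*4) + b) + b) = -9 + (((-5 - 4) + b) + b) = -9 + ((-9 + b) + b) = -9 + (-9 + 2*b) = -18 + 2*b)
-140*S(-1*4) = -140*(-18 + 2*(-1*4)) = -140*(-18 + 2*(-4)) = -140*(-18 - 8) = -140*(-26) = 3640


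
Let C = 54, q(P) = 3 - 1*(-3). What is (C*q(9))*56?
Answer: 18144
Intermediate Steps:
q(P) = 6 (q(P) = 3 + 3 = 6)
(C*q(9))*56 = (54*6)*56 = 324*56 = 18144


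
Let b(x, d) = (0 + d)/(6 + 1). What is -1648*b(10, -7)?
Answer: 1648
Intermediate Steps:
b(x, d) = d/7
-1648*b(10, -7) = -1648*(-7)/7 = -1648*(-1) = 1648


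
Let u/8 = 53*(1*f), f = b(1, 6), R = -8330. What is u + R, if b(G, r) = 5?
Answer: -6210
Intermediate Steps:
f = 5
u = 2120 (u = 8*(53*(1*5)) = 8*(53*5) = 8*265 = 2120)
u + R = 2120 - 8330 = -6210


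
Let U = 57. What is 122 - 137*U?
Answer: -7687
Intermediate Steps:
122 - 137*U = 122 - 137*57 = 122 - 7809 = -7687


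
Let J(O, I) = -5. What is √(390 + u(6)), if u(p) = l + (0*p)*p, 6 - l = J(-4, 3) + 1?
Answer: 20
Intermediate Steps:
l = 10 (l = 6 - (-5 + 1) = 6 - 1*(-4) = 6 + 4 = 10)
u(p) = 10 (u(p) = 10 + (0*p)*p = 10 + 0*p = 10 + 0 = 10)
√(390 + u(6)) = √(390 + 10) = √400 = 20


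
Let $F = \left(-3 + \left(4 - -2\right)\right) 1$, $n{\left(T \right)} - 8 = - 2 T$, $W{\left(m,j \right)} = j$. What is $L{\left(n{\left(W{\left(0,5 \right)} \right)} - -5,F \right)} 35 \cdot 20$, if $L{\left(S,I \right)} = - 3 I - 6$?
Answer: $-10500$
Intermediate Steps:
$n{\left(T \right)} = 8 - 2 T$
$F = 3$ ($F = \left(-3 + \left(4 + 2\right)\right) 1 = \left(-3 + 6\right) 1 = 3 \cdot 1 = 3$)
$L{\left(S,I \right)} = -6 - 3 I$
$L{\left(n{\left(W{\left(0,5 \right)} \right)} - -5,F \right)} 35 \cdot 20 = \left(-6 - 9\right) 35 \cdot 20 = \left(-15\right) 35 \cdot 20 = \left(-525\right) 20 = -10500$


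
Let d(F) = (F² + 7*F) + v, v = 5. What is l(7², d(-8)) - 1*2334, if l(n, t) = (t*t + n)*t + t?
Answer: 513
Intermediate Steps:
d(F) = 5 + F² + 7*F (d(F) = (F² + 7*F) + 5 = 5 + F² + 7*F)
l(n, t) = t + t*(n + t²) (l(n, t) = (t² + n)*t + t = (n + t²)*t + t = t*(n + t²) + t = t + t*(n + t²))
l(7², d(-8)) - 1*2334 = (5 + (-8)² + 7*(-8))*(1 + 7² + (5 + (-8)² + 7*(-8))²) - 1*2334 = (5 + 64 - 56)*(1 + 49 + (5 + 64 - 56)²) - 2334 = 13*(1 + 49 + 13²) - 2334 = 13*(1 + 49 + 169) - 2334 = 13*219 - 2334 = 2847 - 2334 = 513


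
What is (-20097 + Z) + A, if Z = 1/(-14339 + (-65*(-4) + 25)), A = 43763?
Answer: 332601963/14054 ≈ 23666.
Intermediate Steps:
Z = -1/14054 (Z = 1/(-14339 + (260 + 25)) = 1/(-14339 + 285) = 1/(-14054) = -1/14054 ≈ -7.1154e-5)
(-20097 + Z) + A = (-20097 - 1/14054) + 43763 = -282443239/14054 + 43763 = 332601963/14054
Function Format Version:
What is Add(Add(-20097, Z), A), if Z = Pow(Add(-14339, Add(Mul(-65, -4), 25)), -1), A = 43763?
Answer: Rational(332601963, 14054) ≈ 23666.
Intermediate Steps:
Z = Rational(-1, 14054) (Z = Pow(Add(-14339, Add(260, 25)), -1) = Pow(Add(-14339, 285), -1) = Pow(-14054, -1) = Rational(-1, 14054) ≈ -7.1154e-5)
Add(Add(-20097, Z), A) = Add(Add(-20097, Rational(-1, 14054)), 43763) = Add(Rational(-282443239, 14054), 43763) = Rational(332601963, 14054)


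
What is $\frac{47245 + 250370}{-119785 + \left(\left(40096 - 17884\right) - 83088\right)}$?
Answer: $- \frac{297615}{180661} \approx -1.6474$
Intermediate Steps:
$\frac{47245 + 250370}{-119785 + \left(\left(40096 - 17884\right) - 83088\right)} = \frac{297615}{-119785 + \left(22212 - 83088\right)} = \frac{297615}{-119785 - 60876} = \frac{297615}{-180661} = 297615 \left(- \frac{1}{180661}\right) = - \frac{297615}{180661}$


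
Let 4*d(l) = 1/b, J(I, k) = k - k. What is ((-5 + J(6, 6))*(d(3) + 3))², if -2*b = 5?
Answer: 841/4 ≈ 210.25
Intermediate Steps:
b = -5/2 (b = -½*5 = -5/2 ≈ -2.5000)
J(I, k) = 0
d(l) = -⅒ (d(l) = (1/(-5/2))/4 = (1*(-⅖))/4 = (¼)*(-⅖) = -⅒)
((-5 + J(6, 6))*(d(3) + 3))² = ((-5 + 0)*(-⅒ + 3))² = (-5*29/10)² = (-29/2)² = 841/4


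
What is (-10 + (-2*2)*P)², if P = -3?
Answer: 4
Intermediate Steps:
(-10 + (-2*2)*P)² = (-10 - 2*2*(-3))² = (-10 - 4*(-3))² = (-10 + 12)² = 2² = 4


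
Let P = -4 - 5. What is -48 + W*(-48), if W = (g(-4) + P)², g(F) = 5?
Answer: -816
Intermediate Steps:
P = -9
W = 16 (W = (5 - 9)² = (-4)² = 16)
-48 + W*(-48) = -48 + 16*(-48) = -48 - 768 = -816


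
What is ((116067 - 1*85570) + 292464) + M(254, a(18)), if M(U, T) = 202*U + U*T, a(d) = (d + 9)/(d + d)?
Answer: 748919/2 ≈ 3.7446e+5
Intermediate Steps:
a(d) = (9 + d)/(2*d) (a(d) = (9 + d)/((2*d)) = (9 + d)*(1/(2*d)) = (9 + d)/(2*d))
M(U, T) = 202*U + T*U
((116067 - 1*85570) + 292464) + M(254, a(18)) = ((116067 - 1*85570) + 292464) + 254*(202 + (½)*(9 + 18)/18) = ((116067 - 85570) + 292464) + 254*(202 + (½)*(1/18)*27) = (30497 + 292464) + 254*(202 + ¾) = 322961 + 254*(811/4) = 322961 + 102997/2 = 748919/2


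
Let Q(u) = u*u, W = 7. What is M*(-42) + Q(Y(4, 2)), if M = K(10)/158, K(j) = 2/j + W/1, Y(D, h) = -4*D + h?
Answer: 76664/395 ≈ 194.09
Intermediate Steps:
Y(D, h) = h - 4*D
K(j) = 7 + 2/j (K(j) = 2/j + 7/1 = 2/j + 7*1 = 2/j + 7 = 7 + 2/j)
Q(u) = u²
M = 18/395 (M = (7 + 2/10)/158 = (7 + 2*(⅒))*(1/158) = (7 + ⅕)*(1/158) = (36/5)*(1/158) = 18/395 ≈ 0.045570)
M*(-42) + Q(Y(4, 2)) = (18/395)*(-42) + (2 - 4*4)² = -756/395 + (2 - 16)² = -756/395 + (-14)² = -756/395 + 196 = 76664/395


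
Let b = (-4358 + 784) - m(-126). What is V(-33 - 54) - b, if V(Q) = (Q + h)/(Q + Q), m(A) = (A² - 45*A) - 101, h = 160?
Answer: 4353233/174 ≈ 25019.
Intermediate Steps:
m(A) = -101 + A² - 45*A
V(Q) = (160 + Q)/(2*Q) (V(Q) = (Q + 160)/(Q + Q) = (160 + Q)/((2*Q)) = (160 + Q)*(1/(2*Q)) = (160 + Q)/(2*Q))
b = -25019 (b = (-4358 + 784) - (-101 + (-126)² - 45*(-126)) = -3574 - (-101 + 15876 + 5670) = -3574 - 1*21445 = -3574 - 21445 = -25019)
V(-33 - 54) - b = (160 + (-33 - 54))/(2*(-33 - 54)) - 1*(-25019) = (½)*(160 - 87)/(-87) + 25019 = (½)*(-1/87)*73 + 25019 = -73/174 + 25019 = 4353233/174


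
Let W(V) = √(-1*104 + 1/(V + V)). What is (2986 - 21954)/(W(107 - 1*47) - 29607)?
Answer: 67390269120/105188946359 + 37936*I*√374370/105188946359 ≈ 0.64066 + 0.00022066*I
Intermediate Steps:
W(V) = √(-104 + 1/(2*V))
(2986 - 21954)/(W(107 - 1*47) - 29607) = (2986 - 21954)/(√(-416 + 2/(107 - 1*47))/2 - 29607) = -18968/(√(-416 + 2/(107 - 47))/2 - 29607) = -18968/(√(-416 + 2/60)/2 - 29607) = -18968/(√(-416 + 2*(1/60))/2 - 29607) = -18968/(√(-416 + 1/30)/2 - 29607) = -18968/(√(-12479/30)/2 - 29607) = -18968/((I*√374370/30)/2 - 29607) = -18968/(I*√374370/60 - 29607) = -18968/(-29607 + I*√374370/60)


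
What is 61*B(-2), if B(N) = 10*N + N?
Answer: -1342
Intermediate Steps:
B(N) = 11*N
61*B(-2) = 61*(11*(-2)) = 61*(-22) = -1342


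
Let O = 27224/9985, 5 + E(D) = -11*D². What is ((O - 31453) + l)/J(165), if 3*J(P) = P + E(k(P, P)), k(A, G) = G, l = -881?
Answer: 968483298/2988660275 ≈ 0.32405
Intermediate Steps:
E(D) = -5 - 11*D²
O = 27224/9985 (O = 27224*(1/9985) = 27224/9985 ≈ 2.7265)
J(P) = -5/3 - 11*P²/3 + P/3 (J(P) = (P + (-5 - 11*P²))/3 = (-5 + P - 11*P²)/3 = -5/3 - 11*P²/3 + P/3)
((O - 31453) + l)/J(165) = ((27224/9985 - 31453) - 881)/(-5/3 - 11/3*165² + (⅓)*165) = (-314030981/9985 - 881)/(-5/3 - 11/3*27225 + 55) = -322827766/(9985*(-5/3 - 99825 + 55)) = -322827766/(9985*(-299315/3)) = -322827766/9985*(-3/299315) = 968483298/2988660275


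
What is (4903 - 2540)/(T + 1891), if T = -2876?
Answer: -2363/985 ≈ -2.3990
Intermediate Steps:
(4903 - 2540)/(T + 1891) = (4903 - 2540)/(-2876 + 1891) = 2363/(-985) = 2363*(-1/985) = -2363/985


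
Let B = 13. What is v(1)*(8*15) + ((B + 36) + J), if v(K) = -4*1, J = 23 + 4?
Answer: -404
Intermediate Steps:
J = 27
v(K) = -4
v(1)*(8*15) + ((B + 36) + J) = -32*15 + ((13 + 36) + 27) = -4*120 + (49 + 27) = -480 + 76 = -404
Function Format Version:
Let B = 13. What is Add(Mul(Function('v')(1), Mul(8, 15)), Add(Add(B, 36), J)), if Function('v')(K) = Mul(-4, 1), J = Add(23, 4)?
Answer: -404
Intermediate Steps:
J = 27
Function('v')(K) = -4
Add(Mul(Function('v')(1), Mul(8, 15)), Add(Add(B, 36), J)) = Add(Mul(-4, Mul(8, 15)), Add(Add(13, 36), 27)) = Add(Mul(-4, 120), Add(49, 27)) = Add(-480, 76) = -404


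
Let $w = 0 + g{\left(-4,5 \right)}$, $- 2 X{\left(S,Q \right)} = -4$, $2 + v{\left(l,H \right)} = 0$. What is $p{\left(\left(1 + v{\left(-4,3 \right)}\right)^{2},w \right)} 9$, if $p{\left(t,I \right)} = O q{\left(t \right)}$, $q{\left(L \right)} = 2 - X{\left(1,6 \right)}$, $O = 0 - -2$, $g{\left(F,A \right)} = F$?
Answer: $0$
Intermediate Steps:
$v{\left(l,H \right)} = -2$ ($v{\left(l,H \right)} = -2 + 0 = -2$)
$X{\left(S,Q \right)} = 2$ ($X{\left(S,Q \right)} = \left(- \frac{1}{2}\right) \left(-4\right) = 2$)
$O = 2$ ($O = 0 + 2 = 2$)
$q{\left(L \right)} = 0$ ($q{\left(L \right)} = 2 - 2 = 0$)
$w = -4$ ($w = 0 - 4 = -4$)
$p{\left(t,I \right)} = 0$ ($p{\left(t,I \right)} = 2 \cdot 0 = 0$)
$p{\left(\left(1 + v{\left(-4,3 \right)}\right)^{2},w \right)} 9 = 0 \cdot 9 = 0$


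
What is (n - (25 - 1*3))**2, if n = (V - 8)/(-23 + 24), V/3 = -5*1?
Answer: 2025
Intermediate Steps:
V = -15 (V = 3*(-5*1) = 3*(-5) = -15)
n = -23 (n = (-15 - 8)/(-23 + 24) = -23/1 = -23*1 = -23)
(n - (25 - 1*3))**2 = (-23 - (25 - 1*3))**2 = (-23 - (25 - 3))**2 = (-23 - 1*22)**2 = (-23 - 22)**2 = (-45)**2 = 2025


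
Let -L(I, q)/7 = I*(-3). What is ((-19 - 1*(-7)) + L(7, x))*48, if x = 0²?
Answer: 6480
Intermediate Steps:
x = 0
L(I, q) = 21*I (L(I, q) = -7*I*(-3) = -(-21)*I = 21*I)
((-19 - 1*(-7)) + L(7, x))*48 = ((-19 - 1*(-7)) + 21*7)*48 = ((-19 + 7) + 147)*48 = (-12 + 147)*48 = 135*48 = 6480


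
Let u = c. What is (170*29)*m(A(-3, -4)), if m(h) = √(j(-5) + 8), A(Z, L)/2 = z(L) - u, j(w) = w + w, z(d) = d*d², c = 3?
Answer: 4930*I*√2 ≈ 6972.1*I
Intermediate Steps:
u = 3
z(d) = d³
j(w) = 2*w
A(Z, L) = -6 + 2*L³ (A(Z, L) = 2*(L³ - 1*3) = 2*(L³ - 3) = 2*(-3 + L³) = -6 + 2*L³)
m(h) = I*√2 (m(h) = √(2*(-5) + 8) = √(-10 + 8) = √(-2) = I*√2)
(170*29)*m(A(-3, -4)) = (170*29)*(I*√2) = 4930*(I*√2) = 4930*I*√2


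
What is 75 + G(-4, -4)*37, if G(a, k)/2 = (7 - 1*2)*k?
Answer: -1405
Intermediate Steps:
G(a, k) = 10*k (G(a, k) = 2*((7 - 1*2)*k) = 2*((7 - 2)*k) = 2*(5*k) = 10*k)
75 + G(-4, -4)*37 = 75 + (10*(-4))*37 = 75 - 40*37 = 75 - 1480 = -1405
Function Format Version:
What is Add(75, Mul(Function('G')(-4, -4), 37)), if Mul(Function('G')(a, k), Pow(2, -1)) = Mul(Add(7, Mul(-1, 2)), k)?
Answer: -1405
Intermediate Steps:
Function('G')(a, k) = Mul(10, k) (Function('G')(a, k) = Mul(2, Mul(Add(7, Mul(-1, 2)), k)) = Mul(2, Mul(Add(7, -2), k)) = Mul(2, Mul(5, k)) = Mul(10, k))
Add(75, Mul(Function('G')(-4, -4), 37)) = Add(75, Mul(Mul(10, -4), 37)) = Add(75, Mul(-40, 37)) = Add(75, -1480) = -1405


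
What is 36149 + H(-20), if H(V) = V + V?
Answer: 36109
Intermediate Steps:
H(V) = 2*V
36149 + H(-20) = 36149 + 2*(-20) = 36149 - 40 = 36109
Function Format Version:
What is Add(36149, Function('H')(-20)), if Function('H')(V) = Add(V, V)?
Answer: 36109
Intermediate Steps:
Function('H')(V) = Mul(2, V)
Add(36149, Function('H')(-20)) = Add(36149, Mul(2, -20)) = Add(36149, -40) = 36109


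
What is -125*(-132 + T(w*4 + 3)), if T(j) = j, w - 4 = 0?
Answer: 14125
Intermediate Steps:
w = 4 (w = 4 + 0 = 4)
-125*(-132 + T(w*4 + 3)) = -125*(-132 + (4*4 + 3)) = -125*(-132 + (16 + 3)) = -125*(-132 + 19) = -125*(-113) = 14125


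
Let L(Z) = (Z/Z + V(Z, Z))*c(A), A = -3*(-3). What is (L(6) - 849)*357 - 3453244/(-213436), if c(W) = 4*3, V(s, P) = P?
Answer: -14571746384/53359 ≈ -2.7309e+5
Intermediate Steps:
A = 9
c(W) = 12
L(Z) = 12 + 12*Z (L(Z) = (Z/Z + Z)*12 = (1 + Z)*12 = 12 + 12*Z)
(L(6) - 849)*357 - 3453244/(-213436) = ((12 + 12*6) - 849)*357 - 3453244/(-213436) = ((12 + 72) - 849)*357 - 3453244*(-1/213436) = (84 - 849)*357 + 863311/53359 = -765*357 + 863311/53359 = -273105 + 863311/53359 = -14571746384/53359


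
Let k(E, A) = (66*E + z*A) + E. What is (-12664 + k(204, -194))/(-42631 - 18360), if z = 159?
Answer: 29842/60991 ≈ 0.48929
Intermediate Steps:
k(E, A) = 67*E + 159*A (k(E, A) = (66*E + 159*A) + E = 67*E + 159*A)
(-12664 + k(204, -194))/(-42631 - 18360) = (-12664 + (67*204 + 159*(-194)))/(-42631 - 18360) = (-12664 + (13668 - 30846))/(-60991) = (-12664 - 17178)*(-1/60991) = -29842*(-1/60991) = 29842/60991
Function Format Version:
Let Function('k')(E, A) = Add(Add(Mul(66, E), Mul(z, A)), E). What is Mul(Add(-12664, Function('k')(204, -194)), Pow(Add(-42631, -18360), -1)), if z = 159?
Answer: Rational(29842, 60991) ≈ 0.48929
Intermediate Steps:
Function('k')(E, A) = Add(Mul(67, E), Mul(159, A)) (Function('k')(E, A) = Add(Add(Mul(66, E), Mul(159, A)), E) = Add(Mul(67, E), Mul(159, A)))
Mul(Add(-12664, Function('k')(204, -194)), Pow(Add(-42631, -18360), -1)) = Mul(Add(-12664, Add(Mul(67, 204), Mul(159, -194))), Pow(Add(-42631, -18360), -1)) = Mul(Add(-12664, Add(13668, -30846)), Pow(-60991, -1)) = Mul(Add(-12664, -17178), Rational(-1, 60991)) = Mul(-29842, Rational(-1, 60991)) = Rational(29842, 60991)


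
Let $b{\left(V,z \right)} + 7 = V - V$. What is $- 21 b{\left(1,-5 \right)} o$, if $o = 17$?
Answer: $2499$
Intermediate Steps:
$b{\left(V,z \right)} = -7$ ($b{\left(V,z \right)} = -7 + \left(V - V\right) = -7 + 0 = -7$)
$- 21 b{\left(1,-5 \right)} o = \left(-21\right) \left(-7\right) 17 = 147 \cdot 17 = 2499$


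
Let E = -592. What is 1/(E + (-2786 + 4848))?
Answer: 1/1470 ≈ 0.00068027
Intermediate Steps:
1/(E + (-2786 + 4848)) = 1/(-592 + (-2786 + 4848)) = 1/(-592 + 2062) = 1/1470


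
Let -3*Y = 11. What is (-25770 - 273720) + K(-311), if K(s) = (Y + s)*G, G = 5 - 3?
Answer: -900358/3 ≈ -3.0012e+5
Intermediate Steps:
Y = -11/3 (Y = -⅓*11 = -11/3 ≈ -3.6667)
G = 2
K(s) = -22/3 + 2*s (K(s) = (-11/3 + s)*2 = -22/3 + 2*s)
(-25770 - 273720) + K(-311) = (-25770 - 273720) + (-22/3 + 2*(-311)) = -299490 + (-22/3 - 622) = -299490 - 1888/3 = -900358/3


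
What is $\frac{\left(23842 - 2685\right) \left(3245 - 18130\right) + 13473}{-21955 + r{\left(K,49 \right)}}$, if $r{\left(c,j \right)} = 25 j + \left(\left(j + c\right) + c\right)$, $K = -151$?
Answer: $\frac{314908472}{20983} \approx 15008.0$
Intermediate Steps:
$r{\left(c,j \right)} = 2 c + 26 j$ ($r{\left(c,j \right)} = 25 j + \left(\left(c + j\right) + c\right) = 25 j + \left(j + 2 c\right) = 2 c + 26 j$)
$\frac{\left(23842 - 2685\right) \left(3245 - 18130\right) + 13473}{-21955 + r{\left(K,49 \right)}} = \frac{\left(23842 - 2685\right) \left(3245 - 18130\right) + 13473}{-21955 + \left(2 \left(-151\right) + 26 \cdot 49\right)} = \frac{21157 \left(-14885\right) + 13473}{-21955 + \left(-302 + 1274\right)} = \frac{-314921945 + 13473}{-21955 + 972} = - \frac{314908472}{-20983} = \left(-314908472\right) \left(- \frac{1}{20983}\right) = \frac{314908472}{20983}$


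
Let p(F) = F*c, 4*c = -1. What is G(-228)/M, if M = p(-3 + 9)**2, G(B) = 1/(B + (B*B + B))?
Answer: 1/115938 ≈ 8.6253e-6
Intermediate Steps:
c = -1/4 (c = (1/4)*(-1) = -1/4 ≈ -0.25000)
G(B) = 1/(B**2 + 2*B) (G(B) = 1/(B + (B**2 + B)) = 1/(B + (B + B**2)) = 1/(B**2 + 2*B))
p(F) = -F/4 (p(F) = F*(-1/4) = -F/4)
M = 9/4 (M = (-(-3 + 9)/4)**2 = (-1/4*6)**2 = (-3/2)**2 = 9/4 ≈ 2.2500)
G(-228)/M = (1/((-228)*(2 - 228)))/(9/4) = -1/228/(-226)*(4/9) = -1/228*(-1/226)*(4/9) = (1/51528)*(4/9) = 1/115938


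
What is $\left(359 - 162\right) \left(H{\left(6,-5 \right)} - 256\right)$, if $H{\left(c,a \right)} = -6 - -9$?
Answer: $-49841$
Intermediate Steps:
$H{\left(c,a \right)} = 3$ ($H{\left(c,a \right)} = -6 + 9 = 3$)
$\left(359 - 162\right) \left(H{\left(6,-5 \right)} - 256\right) = \left(359 - 162\right) \left(3 - 256\right) = 197 \left(-253\right) = -49841$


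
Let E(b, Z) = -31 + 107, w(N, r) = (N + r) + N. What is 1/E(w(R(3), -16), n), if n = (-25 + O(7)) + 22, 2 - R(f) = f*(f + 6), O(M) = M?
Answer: 1/76 ≈ 0.013158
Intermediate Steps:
R(f) = 2 - f*(6 + f) (R(f) = 2 - f*(f + 6) = 2 - f*(6 + f))
w(N, r) = r + 2*N
n = 4 (n = (-25 + 7) + 22 = -18 + 22 = 4)
E(b, Z) = 76
1/E(w(R(3), -16), n) = 1/76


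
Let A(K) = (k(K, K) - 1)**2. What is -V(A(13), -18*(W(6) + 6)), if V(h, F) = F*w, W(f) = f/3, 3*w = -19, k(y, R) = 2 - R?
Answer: -912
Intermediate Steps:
w = -19/3 (w = (1/3)*(-19) = -19/3 ≈ -6.3333)
A(K) = (1 - K)**2 (A(K) = ((2 - K) - 1)**2 = (1 - K)**2)
W(f) = f/3 (W(f) = f*(1/3) = f/3)
V(h, F) = -19*F/3 (V(h, F) = F*(-19/3) = -19*F/3)
-V(A(13), -18*(W(6) + 6)) = -(-19)*(-18*((1/3)*6 + 6))/3 = -(-19)*(-18*(2 + 6))/3 = -(-19)*(-18*8)/3 = -(-19)*(-144)/3 = -1*912 = -912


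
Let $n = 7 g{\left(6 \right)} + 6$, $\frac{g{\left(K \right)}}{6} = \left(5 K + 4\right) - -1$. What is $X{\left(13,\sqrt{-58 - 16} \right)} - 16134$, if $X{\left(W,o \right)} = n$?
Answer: $-14658$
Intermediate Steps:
$g{\left(K \right)} = 30 + 30 K$ ($g{\left(K \right)} = 6 \left(\left(5 K + 4\right) - -1\right) = 6 \left(\left(4 + 5 K\right) + 1\right) = 6 \left(5 + 5 K\right) = 30 + 30 K$)
$n = 1476$ ($n = 7 \left(30 + 30 \cdot 6\right) + 6 = 7 \left(30 + 180\right) + 6 = 7 \cdot 210 + 6 = 1470 + 6 = 1476$)
$X{\left(W,o \right)} = 1476$
$X{\left(13,\sqrt{-58 - 16} \right)} - 16134 = 1476 - 16134 = -14658$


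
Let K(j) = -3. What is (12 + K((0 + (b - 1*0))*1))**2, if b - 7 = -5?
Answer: 81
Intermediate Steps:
b = 2 (b = 7 - 5 = 2)
(12 + K((0 + (b - 1*0))*1))**2 = (12 - 3)**2 = 9**2 = 81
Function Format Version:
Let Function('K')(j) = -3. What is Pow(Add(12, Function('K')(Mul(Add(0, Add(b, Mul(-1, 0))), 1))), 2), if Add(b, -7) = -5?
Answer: 81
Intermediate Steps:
b = 2 (b = Add(7, -5) = 2)
Pow(Add(12, Function('K')(Mul(Add(0, Add(b, Mul(-1, 0))), 1))), 2) = Pow(Add(12, -3), 2) = Pow(9, 2) = 81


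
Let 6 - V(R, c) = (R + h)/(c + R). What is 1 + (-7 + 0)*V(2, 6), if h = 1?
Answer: -307/8 ≈ -38.375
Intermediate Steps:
V(R, c) = 6 - (1 + R)/(R + c) (V(R, c) = 6 - (R + 1)/(c + R) = 6 - (1 + R)/(R + c))
1 + (-7 + 0)*V(2, 6) = 1 + (-7 + 0)*((-1 + 5*2 + 6*6)/(2 + 6)) = 1 - 7*(-1 + 10 + 36)/8 = 1 - 7*45/8 = 1 - 315/8 = -307/8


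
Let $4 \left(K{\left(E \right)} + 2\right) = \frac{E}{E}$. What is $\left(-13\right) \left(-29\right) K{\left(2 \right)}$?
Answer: $- \frac{2639}{4} \approx -659.75$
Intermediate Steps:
$K{\left(E \right)} = - \frac{7}{4}$ ($K{\left(E \right)} = -2 + \frac{E \frac{1}{E}}{4} = -2 + \frac{1}{4} \cdot 1 = -2 + \frac{1}{4} = - \frac{7}{4}$)
$\left(-13\right) \left(-29\right) K{\left(2 \right)} = \left(-13\right) \left(-29\right) \left(- \frac{7}{4}\right) = 377 \left(- \frac{7}{4}\right) = - \frac{2639}{4}$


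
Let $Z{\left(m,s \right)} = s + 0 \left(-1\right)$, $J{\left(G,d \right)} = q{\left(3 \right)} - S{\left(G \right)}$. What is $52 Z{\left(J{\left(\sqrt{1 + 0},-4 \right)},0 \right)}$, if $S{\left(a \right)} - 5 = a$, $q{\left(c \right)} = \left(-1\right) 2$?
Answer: $0$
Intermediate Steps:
$q{\left(c \right)} = -2$
$S{\left(a \right)} = 5 + a$
$J{\left(G,d \right)} = -7 - G$ ($J{\left(G,d \right)} = -2 - \left(5 + G\right) = -7 - G$)
$Z{\left(m,s \right)} = s$ ($Z{\left(m,s \right)} = s + 0 = s$)
$52 Z{\left(J{\left(\sqrt{1 + 0},-4 \right)},0 \right)} = 52 \cdot 0 = 0$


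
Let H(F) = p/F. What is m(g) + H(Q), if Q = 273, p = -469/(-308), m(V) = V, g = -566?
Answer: -6798725/12012 ≈ -565.99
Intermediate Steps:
p = 67/44 (p = -469*(-1/308) = 67/44 ≈ 1.5227)
H(F) = 67/(44*F)
m(g) + H(Q) = -566 + (67/44)/273 = -566 + (67/44)*(1/273) = -566 + 67/12012 = -6798725/12012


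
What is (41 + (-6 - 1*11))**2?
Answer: 576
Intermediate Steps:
(41 + (-6 - 1*11))**2 = (41 + (-6 - 11))**2 = (41 - 17)**2 = 24**2 = 576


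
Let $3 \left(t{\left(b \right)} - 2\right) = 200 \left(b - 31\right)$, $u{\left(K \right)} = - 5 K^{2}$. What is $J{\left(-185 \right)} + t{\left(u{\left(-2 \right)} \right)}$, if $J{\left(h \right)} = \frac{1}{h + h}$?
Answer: $- \frac{1257261}{370} \approx -3398.0$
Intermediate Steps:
$t{\left(b \right)} = - \frac{6194}{3} + \frac{200 b}{3}$ ($t{\left(b \right)} = 2 + \frac{200 \left(b - 31\right)}{3} = 2 + \frac{200 \left(-31 + b\right)}{3} = 2 + \frac{-6200 + 200 b}{3} = 2 + \left(- \frac{6200}{3} + \frac{200 b}{3}\right) = - \frac{6194}{3} + \frac{200 b}{3}$)
$J{\left(h \right)} = \frac{1}{2 h}$
$J{\left(-185 \right)} + t{\left(u{\left(-2 \right)} \right)} = \frac{1}{2 \left(-185\right)} - \left(\frac{6194}{3} - \frac{200 \left(- 5 \left(-2\right)^{2}\right)}{3}\right) = \frac{1}{2} \left(- \frac{1}{185}\right) - \left(\frac{6194}{3} - \frac{200 \left(\left(-5\right) 4\right)}{3}\right) = - \frac{1}{370} + \left(- \frac{6194}{3} + \frac{200}{3} \left(-20\right)\right) = - \frac{1}{370} - 3398 = - \frac{1257261}{370}$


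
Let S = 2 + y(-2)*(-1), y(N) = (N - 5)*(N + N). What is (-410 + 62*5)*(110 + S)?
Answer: -8400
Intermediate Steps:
y(N) = 2*N*(-5 + N) (y(N) = (-5 + N)*(2*N) = 2*N*(-5 + N))
S = -26 (S = 2 + (2*(-2)*(-5 - 2))*(-1) = 2 + (2*(-2)*(-7))*(-1) = 2 + 28*(-1) = 2 - 28 = -26)
(-410 + 62*5)*(110 + S) = (-410 + 62*5)*(110 - 26) = (-410 + 310)*84 = -100*84 = -8400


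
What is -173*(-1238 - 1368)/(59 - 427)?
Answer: -225419/184 ≈ -1225.1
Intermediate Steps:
-173*(-1238 - 1368)/(59 - 427) = -(-450838)/(-368) = -(-450838)*(-1)/368 = -173*1303/184 = -225419/184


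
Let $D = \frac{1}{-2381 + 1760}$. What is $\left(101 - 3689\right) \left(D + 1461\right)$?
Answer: $- \frac{47178560}{9} \approx -5.2421 \cdot 10^{6}$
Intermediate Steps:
$D = - \frac{1}{621}$ ($D = \frac{1}{-621} = - \frac{1}{621} \approx -0.0016103$)
$\left(101 - 3689\right) \left(D + 1461\right) = \left(101 - 3689\right) \left(- \frac{1}{621} + 1461\right) = \left(-3588\right) \frac{907280}{621} = - \frac{47178560}{9}$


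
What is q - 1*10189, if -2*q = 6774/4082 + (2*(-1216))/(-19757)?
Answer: -821795106657/80648074 ≈ -10190.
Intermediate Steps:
q = -71880671/80648074 (q = -(6774/4082 + (2*(-1216))/(-19757))/2 = -(6774*(1/4082) - 2432*(-1/19757))/2 = -(3387/2041 + 2432/19757)/2 = -½*71880671/40324037 = -71880671/80648074 ≈ -0.89129)
q - 1*10189 = -71880671/80648074 - 1*10189 = -71880671/80648074 - 10189 = -821795106657/80648074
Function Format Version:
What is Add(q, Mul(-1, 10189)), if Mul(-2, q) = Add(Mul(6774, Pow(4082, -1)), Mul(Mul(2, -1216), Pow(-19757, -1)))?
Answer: Rational(-821795106657, 80648074) ≈ -10190.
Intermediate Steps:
q = Rational(-71880671, 80648074) (q = Mul(Rational(-1, 2), Add(Mul(6774, Pow(4082, -1)), Mul(Mul(2, -1216), Pow(-19757, -1)))) = Mul(Rational(-1, 2), Add(Mul(6774, Rational(1, 4082)), Mul(-2432, Rational(-1, 19757)))) = Mul(Rational(-1, 2), Add(Rational(3387, 2041), Rational(2432, 19757))) = Mul(Rational(-1, 2), Rational(71880671, 40324037)) = Rational(-71880671, 80648074) ≈ -0.89129)
Add(q, Mul(-1, 10189)) = Add(Rational(-71880671, 80648074), Mul(-1, 10189)) = Add(Rational(-71880671, 80648074), -10189) = Rational(-821795106657, 80648074)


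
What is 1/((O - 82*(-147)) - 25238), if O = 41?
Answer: -1/13143 ≈ -7.6086e-5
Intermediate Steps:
1/((O - 82*(-147)) - 25238) = 1/((41 - 82*(-147)) - 25238) = 1/((41 + 12054) - 25238) = 1/(12095 - 25238) = 1/(-13143) = -1/13143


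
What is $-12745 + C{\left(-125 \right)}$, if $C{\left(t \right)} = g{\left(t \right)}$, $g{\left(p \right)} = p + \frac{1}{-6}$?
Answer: $- \frac{77221}{6} \approx -12870.0$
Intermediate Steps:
$g{\left(p \right)} = - \frac{1}{6} + p$ ($g{\left(p \right)} = p - \frac{1}{6} = - \frac{1}{6} + p$)
$C{\left(t \right)} = - \frac{1}{6} + t$
$-12745 + C{\left(-125 \right)} = -12745 - \frac{751}{6} = - \frac{77221}{6}$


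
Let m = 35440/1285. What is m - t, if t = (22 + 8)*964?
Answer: -7425352/257 ≈ -28892.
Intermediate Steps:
m = 7088/257 (m = 35440*(1/1285) = 7088/257 ≈ 27.580)
t = 28920 (t = 30*964 = 28920)
m - t = 7088/257 - 1*28920 = 7088/257 - 28920 = -7425352/257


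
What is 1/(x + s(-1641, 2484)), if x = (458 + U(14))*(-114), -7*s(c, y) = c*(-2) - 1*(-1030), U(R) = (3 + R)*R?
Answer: -1/79960 ≈ -1.2506e-5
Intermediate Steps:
U(R) = R*(3 + R)
s(c, y) = -1030/7 + 2*c/7 (s(c, y) = -(c*(-2) - 1*(-1030))/7 = -(-2*c + 1030)/7 = -(1030 - 2*c)/7 = -1030/7 + 2*c/7)
x = -79344 (x = (458 + 14*(3 + 14))*(-114) = (458 + 14*17)*(-114) = (458 + 238)*(-114) = 696*(-114) = -79344)
1/(x + s(-1641, 2484)) = 1/(-79344 + (-1030/7 + (2/7)*(-1641))) = 1/(-79344 + (-1030/7 - 3282/7)) = 1/(-79344 - 616) = 1/(-79960) = -1/79960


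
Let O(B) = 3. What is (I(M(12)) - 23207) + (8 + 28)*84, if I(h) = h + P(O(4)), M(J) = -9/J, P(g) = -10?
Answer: -80775/4 ≈ -20194.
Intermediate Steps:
I(h) = -10 + h (I(h) = h - 10 = -10 + h)
(I(M(12)) - 23207) + (8 + 28)*84 = ((-10 - 9/12) - 23207) + (8 + 28)*84 = ((-10 - 9*1/12) - 23207) + 36*84 = ((-10 - 3/4) - 23207) + 3024 = (-43/4 - 23207) + 3024 = -92871/4 + 3024 = -80775/4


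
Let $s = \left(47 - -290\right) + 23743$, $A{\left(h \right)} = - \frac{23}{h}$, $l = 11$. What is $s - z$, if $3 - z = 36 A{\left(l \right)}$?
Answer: $\frac{264019}{11} \approx 24002.0$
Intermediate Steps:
$s = 24080$ ($s = \left(47 + 290\right) + 23743 = 337 + 23743 = 24080$)
$z = \frac{861}{11}$ ($z = 3 - 36 \left(- \frac{23}{11}\right) = 3 - - \frac{828}{11} = 3 + \frac{828}{11} = \frac{861}{11} \approx 78.273$)
$s - z = 24080 - \frac{861}{11} = \frac{264019}{11}$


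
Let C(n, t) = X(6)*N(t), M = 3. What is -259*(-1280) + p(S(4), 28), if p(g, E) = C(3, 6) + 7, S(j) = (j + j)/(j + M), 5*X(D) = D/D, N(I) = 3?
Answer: 1657638/5 ≈ 3.3153e+5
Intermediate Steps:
X(D) = ⅕ (X(D) = (D/D)/5 = (⅕)*1 = ⅕)
S(j) = 2*j/(3 + j) (S(j) = (j + j)/(j + 3) = (2*j)/(3 + j) = 2*j/(3 + j))
C(n, t) = ⅗ (C(n, t) = (⅕)*3 = ⅗)
p(g, E) = 38/5 (p(g, E) = ⅗ + 7 = 38/5)
-259*(-1280) + p(S(4), 28) = -259*(-1280) + 38/5 = 331520 + 38/5 = 1657638/5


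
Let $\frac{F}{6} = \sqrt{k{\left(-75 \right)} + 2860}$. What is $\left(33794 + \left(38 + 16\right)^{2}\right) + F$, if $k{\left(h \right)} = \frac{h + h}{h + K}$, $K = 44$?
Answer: $36710 + \frac{6 \sqrt{2753110}}{31} \approx 37031.0$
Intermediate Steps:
$k{\left(h \right)} = \frac{2 h}{44 + h}$ ($k{\left(h \right)} = \frac{h + h}{h + 44} = \frac{2 h}{44 + h}$)
$F = \frac{6 \sqrt{2753110}}{31}$ ($F = 6 \sqrt{2 \left(-75\right) \frac{1}{44 - 75} + 2860} = 6 \sqrt{2 \left(-75\right) \frac{1}{-31} + 2860} = 6 \sqrt{2 \left(-75\right) \left(- \frac{1}{31}\right) + 2860} = 6 \sqrt{\frac{150}{31} + 2860} = 6 \sqrt{\frac{88810}{31}} = 6 \frac{\sqrt{2753110}}{31} = \frac{6 \sqrt{2753110}}{31} \approx 321.15$)
$\left(33794 + \left(38 + 16\right)^{2}\right) + F = \left(33794 + \left(38 + 16\right)^{2}\right) + \frac{6 \sqrt{2753110}}{31} = \left(33794 + 54^{2}\right) + \frac{6 \sqrt{2753110}}{31} = \left(33794 + 2916\right) + \frac{6 \sqrt{2753110}}{31} = 36710 + \frac{6 \sqrt{2753110}}{31}$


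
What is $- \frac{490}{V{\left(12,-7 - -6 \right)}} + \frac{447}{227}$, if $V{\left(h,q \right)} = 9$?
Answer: $- \frac{107207}{2043} \approx -52.475$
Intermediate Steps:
$- \frac{490}{V{\left(12,-7 - -6 \right)}} + \frac{447}{227} = - \frac{490}{9} + \frac{447}{227} = - \frac{107207}{2043}$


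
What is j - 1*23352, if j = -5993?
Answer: -29345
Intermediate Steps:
j - 1*23352 = -5993 - 1*23352 = -5993 - 23352 = -29345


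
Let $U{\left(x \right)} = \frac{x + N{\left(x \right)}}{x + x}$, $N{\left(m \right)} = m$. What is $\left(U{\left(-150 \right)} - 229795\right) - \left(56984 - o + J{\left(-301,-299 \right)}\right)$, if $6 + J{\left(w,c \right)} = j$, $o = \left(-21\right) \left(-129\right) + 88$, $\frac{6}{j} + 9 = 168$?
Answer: $- \frac{15050677}{53} \approx -2.8398 \cdot 10^{5}$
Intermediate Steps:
$j = \frac{2}{53}$ ($j = \frac{6}{-9 + 168} = \frac{6}{159} = 6 \cdot \frac{1}{159} = \frac{2}{53} \approx 0.037736$)
$o = 2797$ ($o = 2709 + 88 = 2797$)
$J{\left(w,c \right)} = - \frac{316}{53}$ ($J{\left(w,c \right)} = -6 + \frac{2}{53} = - \frac{316}{53}$)
$U{\left(x \right)} = 1$ ($U{\left(x \right)} = \frac{x + x}{x + x} = \frac{2 x}{2 x} = 2 x \frac{1}{2 x} = 1$)
$\left(U{\left(-150 \right)} - 229795\right) - \left(56984 - o + J{\left(-301,-299 \right)}\right) = \left(1 - 229795\right) + \left(\left(2797 - 56984\right) - - \frac{316}{53}\right) = -229794 + \left(\left(2797 - 56984\right) + \frac{316}{53}\right) = -229794 + \left(-54187 + \frac{316}{53}\right) = -229794 - \frac{2871595}{53} = - \frac{15050677}{53}$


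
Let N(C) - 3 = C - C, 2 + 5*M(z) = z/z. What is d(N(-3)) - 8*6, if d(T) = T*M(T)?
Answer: -243/5 ≈ -48.600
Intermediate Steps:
M(z) = -1/5 (M(z) = -2/5 + (z/z)/5 = -2/5 + (1/5)*1 = -2/5 + 1/5 = -1/5)
N(C) = 3 (N(C) = 3 + (C - C) = 3 + 0 = 3)
d(T) = -T/5 (d(T) = T*(-1/5) = -T/5)
d(N(-3)) - 8*6 = -1/5*3 - 8*6 = -3/5 - 48 = -243/5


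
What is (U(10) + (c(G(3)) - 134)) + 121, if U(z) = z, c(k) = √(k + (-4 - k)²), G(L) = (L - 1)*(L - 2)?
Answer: -3 + √38 ≈ 3.1644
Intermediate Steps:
G(L) = (-1 + L)*(-2 + L)
(U(10) + (c(G(3)) - 134)) + 121 = (10 + (√((2 + 3² - 3*3) + (4 + (2 + 3² - 3*3))²) - 134)) + 121 = (10 + (√((2 + 9 - 9) + (4 + (2 + 9 - 9))²) - 134)) + 121 = (10 + (√(2 + (4 + 2)²) - 134)) + 121 = (10 + (√(2 + 6²) - 134)) + 121 = (10 + (√(2 + 36) - 134)) + 121 = (10 + (√38 - 134)) + 121 = (10 + (-134 + √38)) + 121 = (-124 + √38) + 121 = -3 + √38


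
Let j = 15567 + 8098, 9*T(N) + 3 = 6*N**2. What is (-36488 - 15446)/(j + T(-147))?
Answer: -77901/57106 ≈ -1.3641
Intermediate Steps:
T(N) = -1/3 + 2*N**2/3 (T(N) = -1/3 + (6*N**2)/9 = -1/3 + 2*N**2/3)
j = 23665
(-36488 - 15446)/(j + T(-147)) = (-36488 - 15446)/(23665 + (-1/3 + (2/3)*(-147)**2)) = -51934/(23665 + (-1/3 + (2/3)*21609)) = -51934/(23665 + (-1/3 + 14406)) = -51934/(23665 + 43217/3) = -51934/114212/3 = -51934*3/114212 = -77901/57106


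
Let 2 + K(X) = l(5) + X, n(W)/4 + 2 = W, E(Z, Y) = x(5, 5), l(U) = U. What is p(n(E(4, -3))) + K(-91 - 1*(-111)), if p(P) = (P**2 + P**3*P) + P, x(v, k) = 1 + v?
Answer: 65831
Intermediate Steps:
E(Z, Y) = 6 (E(Z, Y) = 1 + 5 = 6)
n(W) = -8 + 4*W
K(X) = 3 + X (K(X) = -2 + (5 + X) = 3 + X)
p(P) = P + P**2 + P**4 (p(P) = (P**2 + P**4) + P = P + P**2 + P**4)
p(n(E(4, -3))) + K(-91 - 1*(-111)) = (-8 + 4*6)*(1 + (-8 + 4*6) + (-8 + 4*6)**3) + (3 + (-91 - 1*(-111))) = (-8 + 24)*(1 + (-8 + 24) + (-8 + 24)**3) + (3 + (-91 + 111)) = 16*(1 + 16 + 16**3) + (3 + 20) = 16*(1 + 16 + 4096) + 23 = 16*4113 + 23 = 65808 + 23 = 65831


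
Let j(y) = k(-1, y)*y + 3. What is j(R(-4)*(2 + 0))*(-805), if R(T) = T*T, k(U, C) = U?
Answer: 23345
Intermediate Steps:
R(T) = T**2
j(y) = 3 - y (j(y) = -y + 3 = 3 - y)
j(R(-4)*(2 + 0))*(-805) = (3 - (-4)**2*(2 + 0))*(-805) = (3 - 16*2)*(-805) = (3 - 1*32)*(-805) = (3 - 32)*(-805) = -29*(-805) = 23345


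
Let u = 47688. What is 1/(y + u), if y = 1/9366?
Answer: 9366/446645809 ≈ 2.0970e-5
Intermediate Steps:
y = 1/9366 ≈ 0.00010677
1/(y + u) = 1/(1/9366 + 47688) = 1/(446645809/9366) = 9366/446645809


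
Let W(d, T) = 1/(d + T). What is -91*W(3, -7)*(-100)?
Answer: -2275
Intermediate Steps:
W(d, T) = 1/(T + d)
-91*W(3, -7)*(-100) = -91/(-7 + 3)*(-100) = -91/(-4)*(-100) = -91*(-¼)*(-100) = (91/4)*(-100) = -2275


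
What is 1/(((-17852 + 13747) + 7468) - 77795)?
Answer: -1/74432 ≈ -1.3435e-5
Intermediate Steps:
1/(((-17852 + 13747) + 7468) - 77795) = 1/((-4105 + 7468) - 77795) = 1/(3363 - 77795) = 1/(-74432) = -1/74432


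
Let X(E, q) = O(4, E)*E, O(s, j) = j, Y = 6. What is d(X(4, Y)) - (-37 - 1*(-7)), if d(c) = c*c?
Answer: 286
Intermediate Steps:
X(E, q) = E² (X(E, q) = E*E = E²)
d(c) = c²
d(X(4, Y)) - (-37 - 1*(-7)) = (4²)² - (-37 - 1*(-7)) = 16² - (-37 + 7) = 256 - 1*(-30) = 256 + 30 = 286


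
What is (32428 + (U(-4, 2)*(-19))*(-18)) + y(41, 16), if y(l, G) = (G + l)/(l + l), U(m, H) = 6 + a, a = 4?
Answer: 2939593/82 ≈ 35849.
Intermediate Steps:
U(m, H) = 10 (U(m, H) = 6 + 4 = 10)
y(l, G) = (G + l)/(2*l) (y(l, G) = (G + l)/((2*l)) = (G + l)*(1/(2*l)) = (G + l)/(2*l))
(32428 + (U(-4, 2)*(-19))*(-18)) + y(41, 16) = (32428 + (10*(-19))*(-18)) + (½)*(16 + 41)/41 = (32428 - 190*(-18)) + (½)*(1/41)*57 = (32428 + 3420) + 57/82 = 35848 + 57/82 = 2939593/82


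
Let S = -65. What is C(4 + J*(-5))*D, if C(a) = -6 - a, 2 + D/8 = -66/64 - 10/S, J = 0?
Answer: 5985/26 ≈ 230.19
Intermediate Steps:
D = -1197/52 (D = -16 + 8*(-66/64 - 10/(-65)) = -16 + 8*(-66*1/64 - 10*(-1/65)) = -16 + 8*(-33/32 + 2/13) = -16 + 8*(-365/416) = -16 - 365/52 = -1197/52 ≈ -23.019)
C(4 + J*(-5))*D = (-6 - (4 + 0*(-5)))*(-1197/52) = (-6 - (4 + 0))*(-1197/52) = (-6 - 1*4)*(-1197/52) = (-6 - 4)*(-1197/52) = -10*(-1197/52) = 5985/26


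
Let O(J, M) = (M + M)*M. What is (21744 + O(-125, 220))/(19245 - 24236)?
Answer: -3824/161 ≈ -23.752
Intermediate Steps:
O(J, M) = 2*M² (O(J, M) = (2*M)*M = 2*M²)
(21744 + O(-125, 220))/(19245 - 24236) = (21744 + 2*220²)/(19245 - 24236) = (21744 + 2*48400)/(-4991) = (21744 + 96800)*(-1/4991) = 118544*(-1/4991) = -3824/161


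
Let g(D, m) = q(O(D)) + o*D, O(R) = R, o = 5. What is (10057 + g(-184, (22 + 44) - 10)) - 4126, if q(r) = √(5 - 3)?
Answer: 5011 + √2 ≈ 5012.4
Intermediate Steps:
q(r) = √2
g(D, m) = √2 + 5*D
(10057 + g(-184, (22 + 44) - 10)) - 4126 = (10057 + (√2 + 5*(-184))) - 4126 = (10057 + (√2 - 920)) - 4126 = (10057 + (-920 + √2)) - 4126 = (9137 + √2) - 4126 = 5011 + √2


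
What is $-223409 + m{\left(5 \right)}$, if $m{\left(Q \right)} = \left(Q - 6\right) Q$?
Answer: $-223414$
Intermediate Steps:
$m{\left(Q \right)} = Q \left(-6 + Q\right)$ ($m{\left(Q \right)} = \left(-6 + Q\right) Q = Q \left(-6 + Q\right)$)
$-223409 + m{\left(5 \right)} = -223409 + 5 \left(-6 + 5\right) = -223409 + 5 \left(-1\right) = -223409 - 5 = -223414$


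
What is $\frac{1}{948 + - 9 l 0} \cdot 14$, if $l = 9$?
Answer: $\frac{7}{474} \approx 0.014768$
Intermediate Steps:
$\frac{1}{948 + - 9 l 0} \cdot 14 = \frac{1}{948 + \left(-9\right) 9 \cdot 0} \cdot 14 = \frac{1}{948 - 0} \cdot 14 = \frac{1}{948 + 0} \cdot 14 = \frac{1}{948} \cdot 14 = \frac{7}{474}$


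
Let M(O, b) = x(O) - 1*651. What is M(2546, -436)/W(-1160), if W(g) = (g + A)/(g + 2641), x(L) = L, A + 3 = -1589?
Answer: -2806495/2752 ≈ -1019.8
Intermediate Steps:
A = -1592 (A = -3 - 1589 = -1592)
W(g) = (-1592 + g)/(2641 + g) (W(g) = (g - 1592)/(g + 2641) = (-1592 + g)/(2641 + g))
M(O, b) = -651 + O (M(O, b) = O - 1*651 = O - 651 = -651 + O)
M(2546, -436)/W(-1160) = (-651 + 2546)/(((-1592 - 1160)/(2641 - 1160))) = 1895/((-2752/1481)) = 1895/(((1/1481)*(-2752))) = 1895/(-2752/1481) = 1895*(-1481/2752) = -2806495/2752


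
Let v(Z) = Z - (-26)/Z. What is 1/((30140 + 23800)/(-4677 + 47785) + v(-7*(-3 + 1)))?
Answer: 75439/1290642 ≈ 0.058451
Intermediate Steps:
v(Z) = Z + 26/Z
1/((30140 + 23800)/(-4677 + 47785) + v(-7*(-3 + 1))) = 1/((30140 + 23800)/(-4677 + 47785) + (-7*(-3 + 1) + 26/((-7*(-3 + 1))))) = 1/(53940/43108 + (-7*(-2) + 26/((-7*(-2))))) = 1/(53940*(1/43108) + (14 + 26/14)) = 1/(13485/10777 + (14 + 26*(1/14))) = 1/(13485/10777 + (14 + 13/7)) = 1/(13485/10777 + 111/7) = 1/(1290642/75439) = 75439/1290642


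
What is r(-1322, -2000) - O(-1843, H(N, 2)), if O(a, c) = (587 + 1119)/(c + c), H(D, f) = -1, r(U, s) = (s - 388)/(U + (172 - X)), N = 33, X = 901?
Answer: 1751891/2051 ≈ 854.16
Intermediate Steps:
r(U, s) = (-388 + s)/(-729 + U) (r(U, s) = (s - 388)/(U + (172 - 1*901)) = (-388 + s)/(U + (172 - 901)) = (-388 + s)/(U - 729) = (-388 + s)/(-729 + U))
O(a, c) = 853/c (O(a, c) = 1706/((2*c)) = 1706*(1/(2*c)) = 853/c)
r(-1322, -2000) - O(-1843, H(N, 2)) = (-388 - 2000)/(-729 - 1322) - 853/(-1) = -2388/(-2051) - 853*(-1) = -1/2051*(-2388) - 1*(-853) = 2388/2051 + 853 = 1751891/2051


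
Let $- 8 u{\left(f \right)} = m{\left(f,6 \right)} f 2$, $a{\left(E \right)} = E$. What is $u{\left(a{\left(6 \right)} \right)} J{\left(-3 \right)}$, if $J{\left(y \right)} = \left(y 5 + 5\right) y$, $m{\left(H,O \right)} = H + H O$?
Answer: $-1890$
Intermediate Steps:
$J{\left(y \right)} = y \left(5 + 5 y\right)$ ($J{\left(y \right)} = \left(5 y + 5\right) y = \left(5 + 5 y\right) y = y \left(5 + 5 y\right)$)
$u{\left(f \right)} = - \frac{7 f^{2}}{4}$ ($u{\left(f \right)} = - \frac{f \left(1 + 6\right) f 2}{8} = - \frac{f 7 f 2}{8} = - \frac{7 f f 2}{8} = - \frac{7 f^{2} \cdot 2}{8} = - \frac{14 f^{2}}{8} = - \frac{7 f^{2}}{4}$)
$u{\left(a{\left(6 \right)} \right)} J{\left(-3 \right)} = - \frac{7 \cdot 6^{2}}{4} \cdot 5 \left(-3\right) \left(1 - 3\right) = \left(- \frac{7}{4}\right) 36 \cdot 5 \left(-3\right) \left(-2\right) = \left(-63\right) 30 = -1890$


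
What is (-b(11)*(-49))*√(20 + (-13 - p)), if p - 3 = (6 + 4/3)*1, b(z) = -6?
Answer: -98*I*√30 ≈ -536.77*I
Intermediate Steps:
p = 31/3 (p = 3 + (6 + 4/3)*1 = 3 + (22/3)*1 = 3 + 22/3 = 31/3 ≈ 10.333)
(-b(11)*(-49))*√(20 + (-13 - p)) = (-1*(-6)*(-49))*√(20 + (-13 - 1*31/3)) = (6*(-49))*√(20 + (-13 - 31/3)) = -294*√(20 - 70/3) = -98*I*√30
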